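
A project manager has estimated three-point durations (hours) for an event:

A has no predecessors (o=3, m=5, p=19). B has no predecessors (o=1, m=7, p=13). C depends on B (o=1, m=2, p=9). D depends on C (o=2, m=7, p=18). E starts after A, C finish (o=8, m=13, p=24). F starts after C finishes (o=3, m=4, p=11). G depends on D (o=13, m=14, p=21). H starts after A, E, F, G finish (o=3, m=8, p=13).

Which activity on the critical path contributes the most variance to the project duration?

D

te_A = (3 + 4·5 + 19)/6 = 42/6 = 7; σ²_A = ((19−3)/6)² = 7.111
te_B = (1 + 4·7 + 13)/6 = 42/6 = 7; σ²_B = ((13−1)/6)² = 4.000
te_C = (1 + 4·2 + 9)/6 = 18/6 = 3; σ²_C = ((9−1)/6)² = 1.778
te_D = (2 + 4·7 + 18)/6 = 48/6 = 8; σ²_D = ((18−2)/6)² = 7.111
te_E = (8 + 4·13 + 24)/6 = 84/6 = 14; σ²_E = ((24−8)/6)² = 7.111
te_F = (3 + 4·4 + 11)/6 = 30/6 = 5; σ²_F = ((11−3)/6)² = 1.778
te_G = (13 + 4·14 + 21)/6 = 90/6 = 15; σ²_G = ((21−13)/6)² = 1.778
te_H = (3 + 4·8 + 13)/6 = 48/6 = 8; σ²_H = ((13−3)/6)² = 2.778

Forward pass:
ES_A = 0; EF_A = 7
ES_B = 0; EF_B = 7
ES_C = 7; EF_C = 7+3 = 10
ES_D = 10; EF_D = 10+8 = 18
ES_E = max(EF_A=7, EF_C=10) = 10; EF_E = 10+14 = 24
ES_F = 10; EF_F = 10+5 = 15
ES_G = 18; EF_G = 18+15 = 33
ES_H = max(EF_A=7, EF_E=24, EF_F=15, EF_G=33) = 33; EF_H = 33+8 = 41
Expected project duration μ = 41 hours. Critical path: B → C → D → G → H.

Variances on critical path: σ²_B=4.000, σ²_C=1.778, σ²_D=7.111, σ²_G=1.778, σ²_H=2.778.
Largest is σ²_D = 7.111.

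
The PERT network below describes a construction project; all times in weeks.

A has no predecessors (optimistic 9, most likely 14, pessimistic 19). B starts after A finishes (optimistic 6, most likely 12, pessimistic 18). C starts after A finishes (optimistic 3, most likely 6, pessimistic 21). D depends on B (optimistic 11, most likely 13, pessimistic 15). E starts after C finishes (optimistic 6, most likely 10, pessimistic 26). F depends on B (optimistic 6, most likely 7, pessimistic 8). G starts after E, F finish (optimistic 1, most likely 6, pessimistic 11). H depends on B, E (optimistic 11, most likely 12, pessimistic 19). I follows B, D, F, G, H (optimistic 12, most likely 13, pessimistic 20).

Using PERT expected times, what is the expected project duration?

te_A = (9 + 4·14 + 19)/6 = 84/6 = 14
te_B = (6 + 4·12 + 18)/6 = 72/6 = 12
te_C = (3 + 4·6 + 21)/6 = 48/6 = 8
te_D = (11 + 4·13 + 15)/6 = 78/6 = 13
te_E = (6 + 4·10 + 26)/6 = 72/6 = 12
te_F = (6 + 4·7 + 8)/6 = 42/6 = 7
te_G = (1 + 4·6 + 11)/6 = 36/6 = 6
te_H = (11 + 4·12 + 19)/6 = 78/6 = 13
te_I = (12 + 4·13 + 20)/6 = 84/6 = 14

Forward pass:
ES_A = 0; EF_A = 14
ES_B = 14; EF_B = 14+12 = 26
ES_C = 14; EF_C = 14+8 = 22
ES_D = 26; EF_D = 26+13 = 39
ES_E = 22; EF_E = 22+12 = 34
ES_F = 26; EF_F = 26+7 = 33
ES_G = max(EF_E=34, EF_F=33) = 34; EF_G = 34+6 = 40
ES_H = max(EF_B=26, EF_E=34) = 34; EF_H = 34+13 = 47
ES_I = max(EF_B=26, EF_D=39, EF_F=33, EF_G=40, EF_H=47) = 47; EF_I = 47+14 = 61
Expected project duration μ = 61 weeks. Critical path: A → C → E → H → I.

61 weeks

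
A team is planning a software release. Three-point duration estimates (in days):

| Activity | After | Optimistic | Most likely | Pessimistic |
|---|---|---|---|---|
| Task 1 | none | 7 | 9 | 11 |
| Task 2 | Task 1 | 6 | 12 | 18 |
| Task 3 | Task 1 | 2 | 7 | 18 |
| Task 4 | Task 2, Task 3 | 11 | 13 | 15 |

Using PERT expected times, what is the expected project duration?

te_Task 1 = (7 + 4·9 + 11)/6 = 54/6 = 9
te_Task 2 = (6 + 4·12 + 18)/6 = 72/6 = 12
te_Task 3 = (2 + 4·7 + 18)/6 = 48/6 = 8
te_Task 4 = (11 + 4·13 + 15)/6 = 78/6 = 13

Forward pass:
ES_Task 1 = 0; EF_Task 1 = 9
ES_Task 2 = 9; EF_Task 2 = 9+12 = 21
ES_Task 3 = 9; EF_Task 3 = 9+8 = 17
ES_Task 4 = max(EF_Task 2=21, EF_Task 3=17) = 21; EF_Task 4 = 21+13 = 34
Expected project duration μ = 34 days. Critical path: Task 1 → Task 2 → Task 4.

34 days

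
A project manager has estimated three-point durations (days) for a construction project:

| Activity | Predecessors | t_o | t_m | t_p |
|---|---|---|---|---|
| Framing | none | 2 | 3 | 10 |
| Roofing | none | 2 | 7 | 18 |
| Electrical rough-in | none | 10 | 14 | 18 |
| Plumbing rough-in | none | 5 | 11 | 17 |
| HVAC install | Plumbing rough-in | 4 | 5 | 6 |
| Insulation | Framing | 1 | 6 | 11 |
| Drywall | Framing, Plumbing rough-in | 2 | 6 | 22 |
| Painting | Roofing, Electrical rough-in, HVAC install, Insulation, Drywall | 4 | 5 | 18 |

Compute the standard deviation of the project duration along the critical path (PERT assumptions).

te_Framing = (2 + 4·3 + 10)/6 = 24/6 = 4; σ²_Framing = ((10−2)/6)² = 1.778
te_Roofing = (2 + 4·7 + 18)/6 = 48/6 = 8; σ²_Roofing = ((18−2)/6)² = 7.111
te_Electrical rough-in = (10 + 4·14 + 18)/6 = 84/6 = 14; σ²_Electrical rough-in = ((18−10)/6)² = 1.778
te_Plumbing rough-in = (5 + 4·11 + 17)/6 = 66/6 = 11; σ²_Plumbing rough-in = ((17−5)/6)² = 4.000
te_HVAC install = (4 + 4·5 + 6)/6 = 30/6 = 5; σ²_HVAC install = ((6−4)/6)² = 0.111
te_Insulation = (1 + 4·6 + 11)/6 = 36/6 = 6; σ²_Insulation = ((11−1)/6)² = 2.778
te_Drywall = (2 + 4·6 + 22)/6 = 48/6 = 8; σ²_Drywall = ((22−2)/6)² = 11.111
te_Painting = (4 + 4·5 + 18)/6 = 42/6 = 7; σ²_Painting = ((18−4)/6)² = 5.444

Forward pass:
ES_Framing = 0; EF_Framing = 4
ES_Roofing = 0; EF_Roofing = 8
ES_Electrical rough-in = 0; EF_Electrical rough-in = 14
ES_Plumbing rough-in = 0; EF_Plumbing rough-in = 11
ES_HVAC install = 11; EF_HVAC install = 11+5 = 16
ES_Insulation = 4; EF_Insulation = 4+6 = 10
ES_Drywall = max(EF_Framing=4, EF_Plumbing rough-in=11) = 11; EF_Drywall = 11+8 = 19
ES_Painting = max(EF_Roofing=8, EF_Electrical rough-in=14, EF_HVAC install=16, EF_Insulation=10, EF_Drywall=19) = 19; EF_Painting = 19+7 = 26
Expected project duration μ = 26 days. Critical path: Plumbing rough-in → Drywall → Painting.

Variance along critical path = 4.000 + 11.111 + 5.444 = 20.556
σ = √20.556 = 4.534 days

4.53 days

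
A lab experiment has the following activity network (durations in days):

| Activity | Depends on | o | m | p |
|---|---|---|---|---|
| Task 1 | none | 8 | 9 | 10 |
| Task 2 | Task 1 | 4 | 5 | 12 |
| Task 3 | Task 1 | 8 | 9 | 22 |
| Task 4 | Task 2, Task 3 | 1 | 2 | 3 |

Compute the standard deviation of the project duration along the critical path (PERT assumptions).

te_Task 1 = (8 + 4·9 + 10)/6 = 54/6 = 9; σ²_Task 1 = ((10−8)/6)² = 0.111
te_Task 2 = (4 + 4·5 + 12)/6 = 36/6 = 6; σ²_Task 2 = ((12−4)/6)² = 1.778
te_Task 3 = (8 + 4·9 + 22)/6 = 66/6 = 11; σ²_Task 3 = ((22−8)/6)² = 5.444
te_Task 4 = (1 + 4·2 + 3)/6 = 12/6 = 2; σ²_Task 4 = ((3−1)/6)² = 0.111

Forward pass:
ES_Task 1 = 0; EF_Task 1 = 9
ES_Task 2 = 9; EF_Task 2 = 9+6 = 15
ES_Task 3 = 9; EF_Task 3 = 9+11 = 20
ES_Task 4 = max(EF_Task 2=15, EF_Task 3=20) = 20; EF_Task 4 = 20+2 = 22
Expected project duration μ = 22 days. Critical path: Task 1 → Task 3 → Task 4.

Variance along critical path = 0.111 + 5.444 + 0.111 = 5.667
σ = √5.667 = 2.380 days

2.38 days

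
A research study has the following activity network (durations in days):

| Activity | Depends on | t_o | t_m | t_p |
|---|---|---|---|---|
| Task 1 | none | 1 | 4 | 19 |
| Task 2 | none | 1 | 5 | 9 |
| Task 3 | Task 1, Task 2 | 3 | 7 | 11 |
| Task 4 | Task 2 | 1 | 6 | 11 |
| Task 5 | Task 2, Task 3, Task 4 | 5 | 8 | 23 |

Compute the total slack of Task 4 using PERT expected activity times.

te_Task 1 = (1 + 4·4 + 19)/6 = 36/6 = 6
te_Task 2 = (1 + 4·5 + 9)/6 = 30/6 = 5
te_Task 3 = (3 + 4·7 + 11)/6 = 42/6 = 7
te_Task 4 = (1 + 4·6 + 11)/6 = 36/6 = 6
te_Task 5 = (5 + 4·8 + 23)/6 = 60/6 = 10

Forward pass:
ES_Task 1 = 0; EF_Task 1 = 6
ES_Task 2 = 0; EF_Task 2 = 5
ES_Task 3 = max(EF_Task 1=6, EF_Task 2=5) = 6; EF_Task 3 = 6+7 = 13
ES_Task 4 = 5; EF_Task 4 = 5+6 = 11
ES_Task 5 = max(EF_Task 2=5, EF_Task 3=13, EF_Task 4=11) = 13; EF_Task 5 = 13+10 = 23
Expected project duration μ = 23 days. Critical path: Task 1 → Task 3 → Task 5.

Backward pass:
LF_Task 5 = 23; LS_Task 5 = 23−10 = 13
LF_Task 4 = LS_Task 5 = 13; LS_Task 4 = 13−6 = 7
LF_Task 3 = LS_Task 5 = 13; LS_Task 3 = 13−7 = 6
LF_Task 2 = min(LS_Task 3=6, LS_Task 4=7, LS_Task 5=13) = 6; LS_Task 2 = 6−5 = 1
LF_Task 1 = LS_Task 3 = 6; LS_Task 1 = 6−6 = 0
Slack_Task 4 = LS_Task 4 − ES_Task 4 = 7 − 5 = 2

2 days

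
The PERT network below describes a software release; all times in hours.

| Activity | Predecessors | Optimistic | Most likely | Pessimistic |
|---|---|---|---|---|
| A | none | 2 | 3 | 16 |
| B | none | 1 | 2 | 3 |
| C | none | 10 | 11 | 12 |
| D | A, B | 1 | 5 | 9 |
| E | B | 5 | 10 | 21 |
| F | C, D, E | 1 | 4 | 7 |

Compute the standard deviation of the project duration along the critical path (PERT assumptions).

te_A = (2 + 4·3 + 16)/6 = 30/6 = 5; σ²_A = ((16−2)/6)² = 5.444
te_B = (1 + 4·2 + 3)/6 = 12/6 = 2; σ²_B = ((3−1)/6)² = 0.111
te_C = (10 + 4·11 + 12)/6 = 66/6 = 11; σ²_C = ((12−10)/6)² = 0.111
te_D = (1 + 4·5 + 9)/6 = 30/6 = 5; σ²_D = ((9−1)/6)² = 1.778
te_E = (5 + 4·10 + 21)/6 = 66/6 = 11; σ²_E = ((21−5)/6)² = 7.111
te_F = (1 + 4·4 + 7)/6 = 24/6 = 4; σ²_F = ((7−1)/6)² = 1.000

Forward pass:
ES_A = 0; EF_A = 5
ES_B = 0; EF_B = 2
ES_C = 0; EF_C = 11
ES_D = max(EF_A=5, EF_B=2) = 5; EF_D = 5+5 = 10
ES_E = 2; EF_E = 2+11 = 13
ES_F = max(EF_C=11, EF_D=10, EF_E=13) = 13; EF_F = 13+4 = 17
Expected project duration μ = 17 hours. Critical path: B → E → F.

Variance along critical path = 0.111 + 7.111 + 1.000 = 8.222
σ = √8.222 = 2.867 hours

2.87 hours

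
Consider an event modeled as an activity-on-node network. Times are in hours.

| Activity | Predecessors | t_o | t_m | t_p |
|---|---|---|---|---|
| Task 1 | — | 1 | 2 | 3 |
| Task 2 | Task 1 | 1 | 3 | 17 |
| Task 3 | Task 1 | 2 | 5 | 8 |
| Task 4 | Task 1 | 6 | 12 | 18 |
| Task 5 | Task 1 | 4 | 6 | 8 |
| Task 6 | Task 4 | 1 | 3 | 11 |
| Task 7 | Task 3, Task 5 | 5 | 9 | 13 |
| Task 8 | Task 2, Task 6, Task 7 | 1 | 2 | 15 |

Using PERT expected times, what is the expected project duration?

22 hours

te_Task 1 = (1 + 4·2 + 3)/6 = 12/6 = 2
te_Task 2 = (1 + 4·3 + 17)/6 = 30/6 = 5
te_Task 3 = (2 + 4·5 + 8)/6 = 30/6 = 5
te_Task 4 = (6 + 4·12 + 18)/6 = 72/6 = 12
te_Task 5 = (4 + 4·6 + 8)/6 = 36/6 = 6
te_Task 6 = (1 + 4·3 + 11)/6 = 24/6 = 4
te_Task 7 = (5 + 4·9 + 13)/6 = 54/6 = 9
te_Task 8 = (1 + 4·2 + 15)/6 = 24/6 = 4

Forward pass:
ES_Task 1 = 0; EF_Task 1 = 2
ES_Task 2 = 2; EF_Task 2 = 2+5 = 7
ES_Task 3 = 2; EF_Task 3 = 2+5 = 7
ES_Task 4 = 2; EF_Task 4 = 2+12 = 14
ES_Task 5 = 2; EF_Task 5 = 2+6 = 8
ES_Task 6 = 14; EF_Task 6 = 14+4 = 18
ES_Task 7 = max(EF_Task 3=7, EF_Task 5=8) = 8; EF_Task 7 = 8+9 = 17
ES_Task 8 = max(EF_Task 2=7, EF_Task 6=18, EF_Task 7=17) = 18; EF_Task 8 = 18+4 = 22
Expected project duration μ = 22 hours. Critical path: Task 1 → Task 4 → Task 6 → Task 8.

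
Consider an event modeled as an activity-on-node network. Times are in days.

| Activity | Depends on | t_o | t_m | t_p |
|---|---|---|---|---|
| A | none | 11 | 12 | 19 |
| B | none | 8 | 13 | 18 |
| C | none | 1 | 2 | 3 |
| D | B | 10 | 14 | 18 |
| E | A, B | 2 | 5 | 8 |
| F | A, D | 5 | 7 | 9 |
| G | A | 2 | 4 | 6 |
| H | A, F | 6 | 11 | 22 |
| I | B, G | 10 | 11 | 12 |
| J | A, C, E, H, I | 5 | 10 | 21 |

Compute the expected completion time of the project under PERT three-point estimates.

te_A = (11 + 4·12 + 19)/6 = 78/6 = 13
te_B = (8 + 4·13 + 18)/6 = 78/6 = 13
te_C = (1 + 4·2 + 3)/6 = 12/6 = 2
te_D = (10 + 4·14 + 18)/6 = 84/6 = 14
te_E = (2 + 4·5 + 8)/6 = 30/6 = 5
te_F = (5 + 4·7 + 9)/6 = 42/6 = 7
te_G = (2 + 4·4 + 6)/6 = 24/6 = 4
te_H = (6 + 4·11 + 22)/6 = 72/6 = 12
te_I = (10 + 4·11 + 12)/6 = 66/6 = 11
te_J = (5 + 4·10 + 21)/6 = 66/6 = 11

Forward pass:
ES_A = 0; EF_A = 13
ES_B = 0; EF_B = 13
ES_C = 0; EF_C = 2
ES_D = 13; EF_D = 13+14 = 27
ES_E = max(EF_A=13, EF_B=13) = 13; EF_E = 13+5 = 18
ES_F = max(EF_A=13, EF_D=27) = 27; EF_F = 27+7 = 34
ES_G = 13; EF_G = 13+4 = 17
ES_H = max(EF_A=13, EF_F=34) = 34; EF_H = 34+12 = 46
ES_I = max(EF_B=13, EF_G=17) = 17; EF_I = 17+11 = 28
ES_J = max(EF_A=13, EF_C=2, EF_E=18, EF_H=46, EF_I=28) = 46; EF_J = 46+11 = 57
Expected project duration μ = 57 days. Critical path: B → D → F → H → J.

57 days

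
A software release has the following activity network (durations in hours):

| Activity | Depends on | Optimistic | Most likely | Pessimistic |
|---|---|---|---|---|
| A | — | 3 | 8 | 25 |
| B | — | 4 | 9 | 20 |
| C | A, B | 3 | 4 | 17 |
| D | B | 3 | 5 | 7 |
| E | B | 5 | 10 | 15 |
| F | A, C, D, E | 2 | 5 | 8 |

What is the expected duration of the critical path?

25 hours

te_A = (3 + 4·8 + 25)/6 = 60/6 = 10
te_B = (4 + 4·9 + 20)/6 = 60/6 = 10
te_C = (3 + 4·4 + 17)/6 = 36/6 = 6
te_D = (3 + 4·5 + 7)/6 = 30/6 = 5
te_E = (5 + 4·10 + 15)/6 = 60/6 = 10
te_F = (2 + 4·5 + 8)/6 = 30/6 = 5

Forward pass:
ES_A = 0; EF_A = 10
ES_B = 0; EF_B = 10
ES_C = max(EF_A=10, EF_B=10) = 10; EF_C = 10+6 = 16
ES_D = 10; EF_D = 10+5 = 15
ES_E = 10; EF_E = 10+10 = 20
ES_F = max(EF_A=10, EF_C=16, EF_D=15, EF_E=20) = 20; EF_F = 20+5 = 25
Expected project duration μ = 25 hours. Critical path: B → E → F.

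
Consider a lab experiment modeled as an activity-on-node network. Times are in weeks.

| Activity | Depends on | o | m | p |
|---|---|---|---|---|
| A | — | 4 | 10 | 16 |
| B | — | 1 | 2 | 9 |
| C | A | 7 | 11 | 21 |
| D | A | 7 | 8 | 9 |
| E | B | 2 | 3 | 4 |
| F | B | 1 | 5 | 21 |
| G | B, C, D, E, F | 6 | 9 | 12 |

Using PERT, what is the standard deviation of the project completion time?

te_A = (4 + 4·10 + 16)/6 = 60/6 = 10; σ²_A = ((16−4)/6)² = 4.000
te_B = (1 + 4·2 + 9)/6 = 18/6 = 3; σ²_B = ((9−1)/6)² = 1.778
te_C = (7 + 4·11 + 21)/6 = 72/6 = 12; σ²_C = ((21−7)/6)² = 5.444
te_D = (7 + 4·8 + 9)/6 = 48/6 = 8; σ²_D = ((9−7)/6)² = 0.111
te_E = (2 + 4·3 + 4)/6 = 18/6 = 3; σ²_E = ((4−2)/6)² = 0.111
te_F = (1 + 4·5 + 21)/6 = 42/6 = 7; σ²_F = ((21−1)/6)² = 11.111
te_G = (6 + 4·9 + 12)/6 = 54/6 = 9; σ²_G = ((12−6)/6)² = 1.000

Forward pass:
ES_A = 0; EF_A = 10
ES_B = 0; EF_B = 3
ES_C = 10; EF_C = 10+12 = 22
ES_D = 10; EF_D = 10+8 = 18
ES_E = 3; EF_E = 3+3 = 6
ES_F = 3; EF_F = 3+7 = 10
ES_G = max(EF_B=3, EF_C=22, EF_D=18, EF_E=6, EF_F=10) = 22; EF_G = 22+9 = 31
Expected project duration μ = 31 weeks. Critical path: A → C → G.

Variance along critical path = 4.000 + 5.444 + 1.000 = 10.444
σ = √10.444 = 3.232 weeks

3.23 weeks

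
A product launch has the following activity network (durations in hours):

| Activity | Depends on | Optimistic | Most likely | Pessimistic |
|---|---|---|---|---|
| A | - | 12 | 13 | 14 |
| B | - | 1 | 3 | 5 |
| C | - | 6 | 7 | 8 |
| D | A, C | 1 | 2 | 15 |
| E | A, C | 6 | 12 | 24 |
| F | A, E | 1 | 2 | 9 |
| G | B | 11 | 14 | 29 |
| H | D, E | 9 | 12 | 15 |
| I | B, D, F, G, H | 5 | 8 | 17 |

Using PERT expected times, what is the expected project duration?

te_A = (12 + 4·13 + 14)/6 = 78/6 = 13
te_B = (1 + 4·3 + 5)/6 = 18/6 = 3
te_C = (6 + 4·7 + 8)/6 = 42/6 = 7
te_D = (1 + 4·2 + 15)/6 = 24/6 = 4
te_E = (6 + 4·12 + 24)/6 = 78/6 = 13
te_F = (1 + 4·2 + 9)/6 = 18/6 = 3
te_G = (11 + 4·14 + 29)/6 = 96/6 = 16
te_H = (9 + 4·12 + 15)/6 = 72/6 = 12
te_I = (5 + 4·8 + 17)/6 = 54/6 = 9

Forward pass:
ES_A = 0; EF_A = 13
ES_B = 0; EF_B = 3
ES_C = 0; EF_C = 7
ES_D = max(EF_A=13, EF_C=7) = 13; EF_D = 13+4 = 17
ES_E = max(EF_A=13, EF_C=7) = 13; EF_E = 13+13 = 26
ES_F = max(EF_A=13, EF_E=26) = 26; EF_F = 26+3 = 29
ES_G = 3; EF_G = 3+16 = 19
ES_H = max(EF_D=17, EF_E=26) = 26; EF_H = 26+12 = 38
ES_I = max(EF_B=3, EF_D=17, EF_F=29, EF_G=19, EF_H=38) = 38; EF_I = 38+9 = 47
Expected project duration μ = 47 hours. Critical path: A → E → H → I.

47 hours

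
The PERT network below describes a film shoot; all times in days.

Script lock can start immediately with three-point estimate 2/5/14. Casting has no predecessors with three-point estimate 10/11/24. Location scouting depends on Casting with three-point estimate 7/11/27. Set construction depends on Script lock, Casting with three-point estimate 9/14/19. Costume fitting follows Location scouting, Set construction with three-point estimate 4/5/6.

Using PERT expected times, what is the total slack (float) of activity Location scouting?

te_Script lock = (2 + 4·5 + 14)/6 = 36/6 = 6
te_Casting = (10 + 4·11 + 24)/6 = 78/6 = 13
te_Location scouting = (7 + 4·11 + 27)/6 = 78/6 = 13
te_Set construction = (9 + 4·14 + 19)/6 = 84/6 = 14
te_Costume fitting = (4 + 4·5 + 6)/6 = 30/6 = 5

Forward pass:
ES_Script lock = 0; EF_Script lock = 6
ES_Casting = 0; EF_Casting = 13
ES_Location scouting = 13; EF_Location scouting = 13+13 = 26
ES_Set construction = max(EF_Script lock=6, EF_Casting=13) = 13; EF_Set construction = 13+14 = 27
ES_Costume fitting = max(EF_Location scouting=26, EF_Set construction=27) = 27; EF_Costume fitting = 27+5 = 32
Expected project duration μ = 32 days. Critical path: Casting → Set construction → Costume fitting.

Backward pass:
LF_Costume fitting = 32; LS_Costume fitting = 32−5 = 27
LF_Set construction = LS_Costume fitting = 27; LS_Set construction = 27−14 = 13
LF_Location scouting = LS_Costume fitting = 27; LS_Location scouting = 27−13 = 14
LF_Casting = min(LS_Location scouting=14, LS_Set construction=13) = 13; LS_Casting = 13−13 = 0
LF_Script lock = LS_Set construction = 13; LS_Script lock = 13−6 = 7
Slack_Location scouting = LS_Location scouting − ES_Location scouting = 14 − 13 = 1

1 days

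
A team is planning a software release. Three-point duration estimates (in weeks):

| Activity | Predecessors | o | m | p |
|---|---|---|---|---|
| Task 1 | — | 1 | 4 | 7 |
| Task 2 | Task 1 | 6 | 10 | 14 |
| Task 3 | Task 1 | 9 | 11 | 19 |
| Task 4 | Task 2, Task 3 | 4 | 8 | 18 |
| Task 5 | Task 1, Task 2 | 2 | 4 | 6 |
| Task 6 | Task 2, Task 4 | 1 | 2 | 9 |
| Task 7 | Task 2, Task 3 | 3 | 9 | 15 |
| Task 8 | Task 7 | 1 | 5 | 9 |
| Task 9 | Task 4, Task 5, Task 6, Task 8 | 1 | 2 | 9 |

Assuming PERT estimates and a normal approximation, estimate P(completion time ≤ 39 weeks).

0.963

te_Task 1 = (1 + 4·4 + 7)/6 = 24/6 = 4; σ²_Task 1 = ((7−1)/6)² = 1.000
te_Task 2 = (6 + 4·10 + 14)/6 = 60/6 = 10; σ²_Task 2 = ((14−6)/6)² = 1.778
te_Task 3 = (9 + 4·11 + 19)/6 = 72/6 = 12; σ²_Task 3 = ((19−9)/6)² = 2.778
te_Task 4 = (4 + 4·8 + 18)/6 = 54/6 = 9; σ²_Task 4 = ((18−4)/6)² = 5.444
te_Task 5 = (2 + 4·4 + 6)/6 = 24/6 = 4; σ²_Task 5 = ((6−2)/6)² = 0.444
te_Task 6 = (1 + 4·2 + 9)/6 = 18/6 = 3; σ²_Task 6 = ((9−1)/6)² = 1.778
te_Task 7 = (3 + 4·9 + 15)/6 = 54/6 = 9; σ²_Task 7 = ((15−3)/6)² = 4.000
te_Task 8 = (1 + 4·5 + 9)/6 = 30/6 = 5; σ²_Task 8 = ((9−1)/6)² = 1.778
te_Task 9 = (1 + 4·2 + 9)/6 = 18/6 = 3; σ²_Task 9 = ((9−1)/6)² = 1.778

Forward pass:
ES_Task 1 = 0; EF_Task 1 = 4
ES_Task 2 = 4; EF_Task 2 = 4+10 = 14
ES_Task 3 = 4; EF_Task 3 = 4+12 = 16
ES_Task 4 = max(EF_Task 2=14, EF_Task 3=16) = 16; EF_Task 4 = 16+9 = 25
ES_Task 5 = max(EF_Task 1=4, EF_Task 2=14) = 14; EF_Task 5 = 14+4 = 18
ES_Task 6 = max(EF_Task 2=14, EF_Task 4=25) = 25; EF_Task 6 = 25+3 = 28
ES_Task 7 = max(EF_Task 2=14, EF_Task 3=16) = 16; EF_Task 7 = 16+9 = 25
ES_Task 8 = 25; EF_Task 8 = 25+5 = 30
ES_Task 9 = max(EF_Task 4=25, EF_Task 5=18, EF_Task 6=28, EF_Task 8=30) = 30; EF_Task 9 = 30+3 = 33
Expected project duration μ = 33 weeks. Critical path: Task 1 → Task 3 → Task 7 → Task 8 → Task 9.

Variance along critical path = 1.000 + 2.778 + 4.000 + 1.778 + 1.778 = 11.333; σ = √11.333 = 3.367 weeks.
Z = (39 − 33) / 3.367 = 1.782
P(T ≤ 39) = Φ(1.782) ≈ 0.963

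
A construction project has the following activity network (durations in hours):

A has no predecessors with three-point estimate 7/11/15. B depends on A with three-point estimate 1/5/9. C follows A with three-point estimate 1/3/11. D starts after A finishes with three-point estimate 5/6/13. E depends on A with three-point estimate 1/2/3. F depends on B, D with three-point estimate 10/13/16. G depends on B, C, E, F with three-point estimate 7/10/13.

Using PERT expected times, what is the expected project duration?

te_A = (7 + 4·11 + 15)/6 = 66/6 = 11
te_B = (1 + 4·5 + 9)/6 = 30/6 = 5
te_C = (1 + 4·3 + 11)/6 = 24/6 = 4
te_D = (5 + 4·6 + 13)/6 = 42/6 = 7
te_E = (1 + 4·2 + 3)/6 = 12/6 = 2
te_F = (10 + 4·13 + 16)/6 = 78/6 = 13
te_G = (7 + 4·10 + 13)/6 = 60/6 = 10

Forward pass:
ES_A = 0; EF_A = 11
ES_B = 11; EF_B = 11+5 = 16
ES_C = 11; EF_C = 11+4 = 15
ES_D = 11; EF_D = 11+7 = 18
ES_E = 11; EF_E = 11+2 = 13
ES_F = max(EF_B=16, EF_D=18) = 18; EF_F = 18+13 = 31
ES_G = max(EF_B=16, EF_C=15, EF_E=13, EF_F=31) = 31; EF_G = 31+10 = 41
Expected project duration μ = 41 hours. Critical path: A → D → F → G.

41 hours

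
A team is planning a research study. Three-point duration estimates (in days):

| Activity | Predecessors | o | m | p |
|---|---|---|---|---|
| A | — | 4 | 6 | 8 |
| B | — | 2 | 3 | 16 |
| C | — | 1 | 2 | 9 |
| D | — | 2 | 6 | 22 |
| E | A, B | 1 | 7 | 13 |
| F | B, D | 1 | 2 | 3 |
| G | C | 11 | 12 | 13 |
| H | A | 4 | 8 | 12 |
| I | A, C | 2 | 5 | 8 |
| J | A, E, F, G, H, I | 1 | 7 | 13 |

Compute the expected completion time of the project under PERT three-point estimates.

22 days

te_A = (4 + 4·6 + 8)/6 = 36/6 = 6
te_B = (2 + 4·3 + 16)/6 = 30/6 = 5
te_C = (1 + 4·2 + 9)/6 = 18/6 = 3
te_D = (2 + 4·6 + 22)/6 = 48/6 = 8
te_E = (1 + 4·7 + 13)/6 = 42/6 = 7
te_F = (1 + 4·2 + 3)/6 = 12/6 = 2
te_G = (11 + 4·12 + 13)/6 = 72/6 = 12
te_H = (4 + 4·8 + 12)/6 = 48/6 = 8
te_I = (2 + 4·5 + 8)/6 = 30/6 = 5
te_J = (1 + 4·7 + 13)/6 = 42/6 = 7

Forward pass:
ES_A = 0; EF_A = 6
ES_B = 0; EF_B = 5
ES_C = 0; EF_C = 3
ES_D = 0; EF_D = 8
ES_E = max(EF_A=6, EF_B=5) = 6; EF_E = 6+7 = 13
ES_F = max(EF_B=5, EF_D=8) = 8; EF_F = 8+2 = 10
ES_G = 3; EF_G = 3+12 = 15
ES_H = 6; EF_H = 6+8 = 14
ES_I = max(EF_A=6, EF_C=3) = 6; EF_I = 6+5 = 11
ES_J = max(EF_A=6, EF_E=13, EF_F=10, EF_G=15, EF_H=14, EF_I=11) = 15; EF_J = 15+7 = 22
Expected project duration μ = 22 days. Critical path: C → G → J.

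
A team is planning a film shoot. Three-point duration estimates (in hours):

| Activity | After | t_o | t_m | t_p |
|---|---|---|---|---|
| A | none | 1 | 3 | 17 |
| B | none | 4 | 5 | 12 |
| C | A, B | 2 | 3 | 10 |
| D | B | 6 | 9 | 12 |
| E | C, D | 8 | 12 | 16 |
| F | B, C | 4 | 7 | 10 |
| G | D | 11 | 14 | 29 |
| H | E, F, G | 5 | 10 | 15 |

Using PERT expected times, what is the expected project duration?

41 hours

te_A = (1 + 4·3 + 17)/6 = 30/6 = 5
te_B = (4 + 4·5 + 12)/6 = 36/6 = 6
te_C = (2 + 4·3 + 10)/6 = 24/6 = 4
te_D = (6 + 4·9 + 12)/6 = 54/6 = 9
te_E = (8 + 4·12 + 16)/6 = 72/6 = 12
te_F = (4 + 4·7 + 10)/6 = 42/6 = 7
te_G = (11 + 4·14 + 29)/6 = 96/6 = 16
te_H = (5 + 4·10 + 15)/6 = 60/6 = 10

Forward pass:
ES_A = 0; EF_A = 5
ES_B = 0; EF_B = 6
ES_C = max(EF_A=5, EF_B=6) = 6; EF_C = 6+4 = 10
ES_D = 6; EF_D = 6+9 = 15
ES_E = max(EF_C=10, EF_D=15) = 15; EF_E = 15+12 = 27
ES_F = max(EF_B=6, EF_C=10) = 10; EF_F = 10+7 = 17
ES_G = 15; EF_G = 15+16 = 31
ES_H = max(EF_E=27, EF_F=17, EF_G=31) = 31; EF_H = 31+10 = 41
Expected project duration μ = 41 hours. Critical path: B → D → G → H.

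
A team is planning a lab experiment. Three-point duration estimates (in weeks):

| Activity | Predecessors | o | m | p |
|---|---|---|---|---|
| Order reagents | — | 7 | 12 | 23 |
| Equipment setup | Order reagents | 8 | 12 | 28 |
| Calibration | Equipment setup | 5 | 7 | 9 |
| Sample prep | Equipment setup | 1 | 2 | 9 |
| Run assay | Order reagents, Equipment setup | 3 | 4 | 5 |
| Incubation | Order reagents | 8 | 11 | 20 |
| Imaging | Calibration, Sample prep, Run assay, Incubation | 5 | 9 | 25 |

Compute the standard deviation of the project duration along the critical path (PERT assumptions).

te_Order reagents = (7 + 4·12 + 23)/6 = 78/6 = 13; σ²_Order reagents = ((23−7)/6)² = 7.111
te_Equipment setup = (8 + 4·12 + 28)/6 = 84/6 = 14; σ²_Equipment setup = ((28−8)/6)² = 11.111
te_Calibration = (5 + 4·7 + 9)/6 = 42/6 = 7; σ²_Calibration = ((9−5)/6)² = 0.444
te_Sample prep = (1 + 4·2 + 9)/6 = 18/6 = 3; σ²_Sample prep = ((9−1)/6)² = 1.778
te_Run assay = (3 + 4·4 + 5)/6 = 24/6 = 4; σ²_Run assay = ((5−3)/6)² = 0.111
te_Incubation = (8 + 4·11 + 20)/6 = 72/6 = 12; σ²_Incubation = ((20−8)/6)² = 4.000
te_Imaging = (5 + 4·9 + 25)/6 = 66/6 = 11; σ²_Imaging = ((25−5)/6)² = 11.111

Forward pass:
ES_Order reagents = 0; EF_Order reagents = 13
ES_Equipment setup = 13; EF_Equipment setup = 13+14 = 27
ES_Calibration = 27; EF_Calibration = 27+7 = 34
ES_Sample prep = 27; EF_Sample prep = 27+3 = 30
ES_Run assay = max(EF_Order reagents=13, EF_Equipment setup=27) = 27; EF_Run assay = 27+4 = 31
ES_Incubation = 13; EF_Incubation = 13+12 = 25
ES_Imaging = max(EF_Calibration=34, EF_Sample prep=30, EF_Run assay=31, EF_Incubation=25) = 34; EF_Imaging = 34+11 = 45
Expected project duration μ = 45 weeks. Critical path: Order reagents → Equipment setup → Calibration → Imaging.

Variance along critical path = 7.111 + 11.111 + 0.444 + 11.111 = 29.778
σ = √29.778 = 5.457 weeks

5.46 weeks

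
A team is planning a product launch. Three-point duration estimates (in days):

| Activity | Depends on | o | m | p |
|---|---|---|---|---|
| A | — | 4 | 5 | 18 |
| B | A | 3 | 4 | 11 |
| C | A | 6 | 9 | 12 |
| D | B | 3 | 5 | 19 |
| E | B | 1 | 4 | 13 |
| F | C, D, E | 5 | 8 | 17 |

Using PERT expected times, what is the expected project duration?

te_A = (4 + 4·5 + 18)/6 = 42/6 = 7
te_B = (3 + 4·4 + 11)/6 = 30/6 = 5
te_C = (6 + 4·9 + 12)/6 = 54/6 = 9
te_D = (3 + 4·5 + 19)/6 = 42/6 = 7
te_E = (1 + 4·4 + 13)/6 = 30/6 = 5
te_F = (5 + 4·8 + 17)/6 = 54/6 = 9

Forward pass:
ES_A = 0; EF_A = 7
ES_B = 7; EF_B = 7+5 = 12
ES_C = 7; EF_C = 7+9 = 16
ES_D = 12; EF_D = 12+7 = 19
ES_E = 12; EF_E = 12+5 = 17
ES_F = max(EF_C=16, EF_D=19, EF_E=17) = 19; EF_F = 19+9 = 28
Expected project duration μ = 28 days. Critical path: A → B → D → F.

28 days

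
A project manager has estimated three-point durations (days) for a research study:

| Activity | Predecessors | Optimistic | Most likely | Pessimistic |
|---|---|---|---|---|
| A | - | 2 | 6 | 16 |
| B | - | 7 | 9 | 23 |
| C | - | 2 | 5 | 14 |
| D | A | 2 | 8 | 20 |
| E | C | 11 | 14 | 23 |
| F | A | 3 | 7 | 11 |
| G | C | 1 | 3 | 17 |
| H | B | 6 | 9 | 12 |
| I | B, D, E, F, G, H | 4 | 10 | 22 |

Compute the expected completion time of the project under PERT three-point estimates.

32 days

te_A = (2 + 4·6 + 16)/6 = 42/6 = 7
te_B = (7 + 4·9 + 23)/6 = 66/6 = 11
te_C = (2 + 4·5 + 14)/6 = 36/6 = 6
te_D = (2 + 4·8 + 20)/6 = 54/6 = 9
te_E = (11 + 4·14 + 23)/6 = 90/6 = 15
te_F = (3 + 4·7 + 11)/6 = 42/6 = 7
te_G = (1 + 4·3 + 17)/6 = 30/6 = 5
te_H = (6 + 4·9 + 12)/6 = 54/6 = 9
te_I = (4 + 4·10 + 22)/6 = 66/6 = 11

Forward pass:
ES_A = 0; EF_A = 7
ES_B = 0; EF_B = 11
ES_C = 0; EF_C = 6
ES_D = 7; EF_D = 7+9 = 16
ES_E = 6; EF_E = 6+15 = 21
ES_F = 7; EF_F = 7+7 = 14
ES_G = 6; EF_G = 6+5 = 11
ES_H = 11; EF_H = 11+9 = 20
ES_I = max(EF_B=11, EF_D=16, EF_E=21, EF_F=14, EF_G=11, EF_H=20) = 21; EF_I = 21+11 = 32
Expected project duration μ = 32 days. Critical path: C → E → I.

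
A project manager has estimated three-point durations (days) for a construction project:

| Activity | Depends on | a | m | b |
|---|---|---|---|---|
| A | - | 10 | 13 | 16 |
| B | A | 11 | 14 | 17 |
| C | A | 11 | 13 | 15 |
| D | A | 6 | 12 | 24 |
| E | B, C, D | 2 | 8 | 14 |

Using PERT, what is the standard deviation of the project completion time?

te_A = (10 + 4·13 + 16)/6 = 78/6 = 13; σ²_A = ((16−10)/6)² = 1.000
te_B = (11 + 4·14 + 17)/6 = 84/6 = 14; σ²_B = ((17−11)/6)² = 1.000
te_C = (11 + 4·13 + 15)/6 = 78/6 = 13; σ²_C = ((15−11)/6)² = 0.444
te_D = (6 + 4·12 + 24)/6 = 78/6 = 13; σ²_D = ((24−6)/6)² = 9.000
te_E = (2 + 4·8 + 14)/6 = 48/6 = 8; σ²_E = ((14−2)/6)² = 4.000

Forward pass:
ES_A = 0; EF_A = 13
ES_B = 13; EF_B = 13+14 = 27
ES_C = 13; EF_C = 13+13 = 26
ES_D = 13; EF_D = 13+13 = 26
ES_E = max(EF_B=27, EF_C=26, EF_D=26) = 27; EF_E = 27+8 = 35
Expected project duration μ = 35 days. Critical path: A → B → E.

Variance along critical path = 1.000 + 1.000 + 4.000 = 6.000
σ = √6.000 = 2.449 days

2.45 days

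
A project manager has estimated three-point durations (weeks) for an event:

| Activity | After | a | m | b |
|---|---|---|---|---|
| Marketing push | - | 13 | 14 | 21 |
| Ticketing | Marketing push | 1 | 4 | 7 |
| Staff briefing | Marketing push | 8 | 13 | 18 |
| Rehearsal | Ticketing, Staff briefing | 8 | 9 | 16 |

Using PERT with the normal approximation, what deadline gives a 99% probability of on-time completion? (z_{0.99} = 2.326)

43.9 weeks

te_Marketing push = (13 + 4·14 + 21)/6 = 90/6 = 15; σ²_Marketing push = ((21−13)/6)² = 1.778
te_Ticketing = (1 + 4·4 + 7)/6 = 24/6 = 4; σ²_Ticketing = ((7−1)/6)² = 1.000
te_Staff briefing = (8 + 4·13 + 18)/6 = 78/6 = 13; σ²_Staff briefing = ((18−8)/6)² = 2.778
te_Rehearsal = (8 + 4·9 + 16)/6 = 60/6 = 10; σ²_Rehearsal = ((16−8)/6)² = 1.778

Forward pass:
ES_Marketing push = 0; EF_Marketing push = 15
ES_Ticketing = 15; EF_Ticketing = 15+4 = 19
ES_Staff briefing = 15; EF_Staff briefing = 15+13 = 28
ES_Rehearsal = max(EF_Ticketing=19, EF_Staff briefing=28) = 28; EF_Rehearsal = 28+10 = 38
Expected project duration μ = 38 weeks. Critical path: Marketing push → Staff briefing → Rehearsal.

Variance along critical path = 1.778 + 2.778 + 1.778 = 6.333; σ = 2.517 weeks.
D = μ + z·σ = 38 + 2.326·2.517 = 43.9 weeks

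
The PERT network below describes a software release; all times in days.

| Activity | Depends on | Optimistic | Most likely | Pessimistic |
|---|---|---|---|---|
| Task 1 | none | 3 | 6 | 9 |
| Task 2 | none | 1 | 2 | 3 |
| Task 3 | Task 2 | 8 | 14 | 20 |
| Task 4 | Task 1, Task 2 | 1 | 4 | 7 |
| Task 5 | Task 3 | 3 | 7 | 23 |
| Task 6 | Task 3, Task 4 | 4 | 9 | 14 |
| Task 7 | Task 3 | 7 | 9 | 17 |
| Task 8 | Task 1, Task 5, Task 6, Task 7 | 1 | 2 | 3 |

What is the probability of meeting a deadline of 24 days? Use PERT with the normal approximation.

te_Task 1 = (3 + 4·6 + 9)/6 = 36/6 = 6; σ²_Task 1 = ((9−3)/6)² = 1.000
te_Task 2 = (1 + 4·2 + 3)/6 = 12/6 = 2; σ²_Task 2 = ((3−1)/6)² = 0.111
te_Task 3 = (8 + 4·14 + 20)/6 = 84/6 = 14; σ²_Task 3 = ((20−8)/6)² = 4.000
te_Task 4 = (1 + 4·4 + 7)/6 = 24/6 = 4; σ²_Task 4 = ((7−1)/6)² = 1.000
te_Task 5 = (3 + 4·7 + 23)/6 = 54/6 = 9; σ²_Task 5 = ((23−3)/6)² = 11.111
te_Task 6 = (4 + 4·9 + 14)/6 = 54/6 = 9; σ²_Task 6 = ((14−4)/6)² = 2.778
te_Task 7 = (7 + 4·9 + 17)/6 = 60/6 = 10; σ²_Task 7 = ((17−7)/6)² = 2.778
te_Task 8 = (1 + 4·2 + 3)/6 = 12/6 = 2; σ²_Task 8 = ((3−1)/6)² = 0.111

Forward pass:
ES_Task 1 = 0; EF_Task 1 = 6
ES_Task 2 = 0; EF_Task 2 = 2
ES_Task 3 = 2; EF_Task 3 = 2+14 = 16
ES_Task 4 = max(EF_Task 1=6, EF_Task 2=2) = 6; EF_Task 4 = 6+4 = 10
ES_Task 5 = 16; EF_Task 5 = 16+9 = 25
ES_Task 6 = max(EF_Task 3=16, EF_Task 4=10) = 16; EF_Task 6 = 16+9 = 25
ES_Task 7 = 16; EF_Task 7 = 16+10 = 26
ES_Task 8 = max(EF_Task 1=6, EF_Task 5=25, EF_Task 6=25, EF_Task 7=26) = 26; EF_Task 8 = 26+2 = 28
Expected project duration μ = 28 days. Critical path: Task 2 → Task 3 → Task 7 → Task 8.

Variance along critical path = 0.111 + 4.000 + 2.778 + 0.111 = 7.000; σ = √7.000 = 2.646 days.
Z = (24 − 28) / 2.646 = -1.512
P(T ≤ 24) = Φ(-1.512) ≈ 0.065

0.065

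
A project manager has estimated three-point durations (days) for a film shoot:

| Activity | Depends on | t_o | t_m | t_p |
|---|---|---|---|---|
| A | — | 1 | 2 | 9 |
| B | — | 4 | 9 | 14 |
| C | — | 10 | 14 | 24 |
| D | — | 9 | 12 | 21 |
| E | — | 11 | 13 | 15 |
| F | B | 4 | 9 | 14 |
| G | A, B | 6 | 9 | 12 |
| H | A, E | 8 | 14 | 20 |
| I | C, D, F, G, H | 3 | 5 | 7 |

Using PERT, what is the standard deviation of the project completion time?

te_A = (1 + 4·2 + 9)/6 = 18/6 = 3; σ²_A = ((9−1)/6)² = 1.778
te_B = (4 + 4·9 + 14)/6 = 54/6 = 9; σ²_B = ((14−4)/6)² = 2.778
te_C = (10 + 4·14 + 24)/6 = 90/6 = 15; σ²_C = ((24−10)/6)² = 5.444
te_D = (9 + 4·12 + 21)/6 = 78/6 = 13; σ²_D = ((21−9)/6)² = 4.000
te_E = (11 + 4·13 + 15)/6 = 78/6 = 13; σ²_E = ((15−11)/6)² = 0.444
te_F = (4 + 4·9 + 14)/6 = 54/6 = 9; σ²_F = ((14−4)/6)² = 2.778
te_G = (6 + 4·9 + 12)/6 = 54/6 = 9; σ²_G = ((12−6)/6)² = 1.000
te_H = (8 + 4·14 + 20)/6 = 84/6 = 14; σ²_H = ((20−8)/6)² = 4.000
te_I = (3 + 4·5 + 7)/6 = 30/6 = 5; σ²_I = ((7−3)/6)² = 0.444

Forward pass:
ES_A = 0; EF_A = 3
ES_B = 0; EF_B = 9
ES_C = 0; EF_C = 15
ES_D = 0; EF_D = 13
ES_E = 0; EF_E = 13
ES_F = 9; EF_F = 9+9 = 18
ES_G = max(EF_A=3, EF_B=9) = 9; EF_G = 9+9 = 18
ES_H = max(EF_A=3, EF_E=13) = 13; EF_H = 13+14 = 27
ES_I = max(EF_C=15, EF_D=13, EF_F=18, EF_G=18, EF_H=27) = 27; EF_I = 27+5 = 32
Expected project duration μ = 32 days. Critical path: E → H → I.

Variance along critical path = 0.444 + 4.000 + 0.444 = 4.889
σ = √4.889 = 2.211 days

2.21 days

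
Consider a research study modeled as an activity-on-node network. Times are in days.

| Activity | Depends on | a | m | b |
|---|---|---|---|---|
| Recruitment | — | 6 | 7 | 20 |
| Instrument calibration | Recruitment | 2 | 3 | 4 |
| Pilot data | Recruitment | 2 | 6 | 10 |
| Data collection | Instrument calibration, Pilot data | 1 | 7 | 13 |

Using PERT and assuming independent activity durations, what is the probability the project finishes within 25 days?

te_Recruitment = (6 + 4·7 + 20)/6 = 54/6 = 9; σ²_Recruitment = ((20−6)/6)² = 5.444
te_Instrument calibration = (2 + 4·3 + 4)/6 = 18/6 = 3; σ²_Instrument calibration = ((4−2)/6)² = 0.111
te_Pilot data = (2 + 4·6 + 10)/6 = 36/6 = 6; σ²_Pilot data = ((10−2)/6)² = 1.778
te_Data collection = (1 + 4·7 + 13)/6 = 42/6 = 7; σ²_Data collection = ((13−1)/6)² = 4.000

Forward pass:
ES_Recruitment = 0; EF_Recruitment = 9
ES_Instrument calibration = 9; EF_Instrument calibration = 9+3 = 12
ES_Pilot data = 9; EF_Pilot data = 9+6 = 15
ES_Data collection = max(EF_Instrument calibration=12, EF_Pilot data=15) = 15; EF_Data collection = 15+7 = 22
Expected project duration μ = 22 days. Critical path: Recruitment → Pilot data → Data collection.

Variance along critical path = 5.444 + 1.778 + 4.000 = 11.222; σ = √11.222 = 3.350 days.
Z = (25 − 22) / 3.350 = 0.896
P(T ≤ 25) = Φ(0.896) ≈ 0.815

0.815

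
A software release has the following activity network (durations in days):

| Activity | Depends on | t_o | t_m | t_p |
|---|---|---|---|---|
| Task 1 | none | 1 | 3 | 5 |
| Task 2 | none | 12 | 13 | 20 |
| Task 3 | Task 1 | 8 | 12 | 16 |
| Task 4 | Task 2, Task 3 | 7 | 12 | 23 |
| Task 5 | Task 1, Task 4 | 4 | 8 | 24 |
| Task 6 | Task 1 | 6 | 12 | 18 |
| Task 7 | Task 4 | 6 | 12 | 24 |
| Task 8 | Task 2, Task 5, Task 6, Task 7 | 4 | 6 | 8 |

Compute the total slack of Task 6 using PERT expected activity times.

26 days

te_Task 1 = (1 + 4·3 + 5)/6 = 18/6 = 3
te_Task 2 = (12 + 4·13 + 20)/6 = 84/6 = 14
te_Task 3 = (8 + 4·12 + 16)/6 = 72/6 = 12
te_Task 4 = (7 + 4·12 + 23)/6 = 78/6 = 13
te_Task 5 = (4 + 4·8 + 24)/6 = 60/6 = 10
te_Task 6 = (6 + 4·12 + 18)/6 = 72/6 = 12
te_Task 7 = (6 + 4·12 + 24)/6 = 78/6 = 13
te_Task 8 = (4 + 4·6 + 8)/6 = 36/6 = 6

Forward pass:
ES_Task 1 = 0; EF_Task 1 = 3
ES_Task 2 = 0; EF_Task 2 = 14
ES_Task 3 = 3; EF_Task 3 = 3+12 = 15
ES_Task 4 = max(EF_Task 2=14, EF_Task 3=15) = 15; EF_Task 4 = 15+13 = 28
ES_Task 5 = max(EF_Task 1=3, EF_Task 4=28) = 28; EF_Task 5 = 28+10 = 38
ES_Task 6 = 3; EF_Task 6 = 3+12 = 15
ES_Task 7 = 28; EF_Task 7 = 28+13 = 41
ES_Task 8 = max(EF_Task 2=14, EF_Task 5=38, EF_Task 6=15, EF_Task 7=41) = 41; EF_Task 8 = 41+6 = 47
Expected project duration μ = 47 days. Critical path: Task 1 → Task 3 → Task 4 → Task 7 → Task 8.

Backward pass:
LF_Task 8 = 47; LS_Task 8 = 47−6 = 41
LF_Task 7 = LS_Task 8 = 41; LS_Task 7 = 41−13 = 28
LF_Task 6 = LS_Task 8 = 41; LS_Task 6 = 41−12 = 29
LF_Task 5 = LS_Task 8 = 41; LS_Task 5 = 41−10 = 31
LF_Task 4 = min(LS_Task 5=31, LS_Task 7=28) = 28; LS_Task 4 = 28−13 = 15
LF_Task 3 = LS_Task 4 = 15; LS_Task 3 = 15−12 = 3
LF_Task 2 = min(LS_Task 4=15, LS_Task 8=41) = 15; LS_Task 2 = 15−14 = 1
LF_Task 1 = min(LS_Task 3=3, LS_Task 5=31, LS_Task 6=29) = 3; LS_Task 1 = 3−3 = 0
Slack_Task 6 = LS_Task 6 − ES_Task 6 = 29 − 3 = 26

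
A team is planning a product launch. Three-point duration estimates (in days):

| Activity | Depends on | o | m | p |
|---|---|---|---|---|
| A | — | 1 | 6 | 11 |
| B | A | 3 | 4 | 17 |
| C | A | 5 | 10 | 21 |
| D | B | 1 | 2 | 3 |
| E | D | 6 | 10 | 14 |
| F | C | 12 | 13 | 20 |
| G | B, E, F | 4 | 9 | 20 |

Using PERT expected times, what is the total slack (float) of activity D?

te_A = (1 + 4·6 + 11)/6 = 36/6 = 6
te_B = (3 + 4·4 + 17)/6 = 36/6 = 6
te_C = (5 + 4·10 + 21)/6 = 66/6 = 11
te_D = (1 + 4·2 + 3)/6 = 12/6 = 2
te_E = (6 + 4·10 + 14)/6 = 60/6 = 10
te_F = (12 + 4·13 + 20)/6 = 84/6 = 14
te_G = (4 + 4·9 + 20)/6 = 60/6 = 10

Forward pass:
ES_A = 0; EF_A = 6
ES_B = 6; EF_B = 6+6 = 12
ES_C = 6; EF_C = 6+11 = 17
ES_D = 12; EF_D = 12+2 = 14
ES_E = 14; EF_E = 14+10 = 24
ES_F = 17; EF_F = 17+14 = 31
ES_G = max(EF_B=12, EF_E=24, EF_F=31) = 31; EF_G = 31+10 = 41
Expected project duration μ = 41 days. Critical path: A → C → F → G.

Backward pass:
LF_G = 41; LS_G = 41−10 = 31
LF_F = LS_G = 31; LS_F = 31−14 = 17
LF_E = LS_G = 31; LS_E = 31−10 = 21
LF_D = LS_E = 21; LS_D = 21−2 = 19
LF_C = LS_F = 17; LS_C = 17−11 = 6
LF_B = min(LS_D=19, LS_G=31) = 19; LS_B = 19−6 = 13
LF_A = min(LS_B=13, LS_C=6) = 6; LS_A = 6−6 = 0
Slack_D = LS_D − ES_D = 19 − 12 = 7

7 days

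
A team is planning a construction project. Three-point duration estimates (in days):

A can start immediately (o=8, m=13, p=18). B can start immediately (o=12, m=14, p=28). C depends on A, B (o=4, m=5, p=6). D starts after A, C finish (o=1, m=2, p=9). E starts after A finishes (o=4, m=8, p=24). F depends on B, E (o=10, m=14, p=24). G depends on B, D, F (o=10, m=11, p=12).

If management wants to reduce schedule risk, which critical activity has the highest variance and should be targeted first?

E

te_A = (8 + 4·13 + 18)/6 = 78/6 = 13; σ²_A = ((18−8)/6)² = 2.778
te_B = (12 + 4·14 + 28)/6 = 96/6 = 16; σ²_B = ((28−12)/6)² = 7.111
te_C = (4 + 4·5 + 6)/6 = 30/6 = 5; σ²_C = ((6−4)/6)² = 0.111
te_D = (1 + 4·2 + 9)/6 = 18/6 = 3; σ²_D = ((9−1)/6)² = 1.778
te_E = (4 + 4·8 + 24)/6 = 60/6 = 10; σ²_E = ((24−4)/6)² = 11.111
te_F = (10 + 4·14 + 24)/6 = 90/6 = 15; σ²_F = ((24−10)/6)² = 5.444
te_G = (10 + 4·11 + 12)/6 = 66/6 = 11; σ²_G = ((12−10)/6)² = 0.111

Forward pass:
ES_A = 0; EF_A = 13
ES_B = 0; EF_B = 16
ES_C = max(EF_A=13, EF_B=16) = 16; EF_C = 16+5 = 21
ES_D = max(EF_A=13, EF_C=21) = 21; EF_D = 21+3 = 24
ES_E = 13; EF_E = 13+10 = 23
ES_F = max(EF_B=16, EF_E=23) = 23; EF_F = 23+15 = 38
ES_G = max(EF_B=16, EF_D=24, EF_F=38) = 38; EF_G = 38+11 = 49
Expected project duration μ = 49 days. Critical path: A → E → F → G.

Variances on critical path: σ²_A=2.778, σ²_E=11.111, σ²_F=5.444, σ²_G=0.111.
Largest is σ²_E = 11.111.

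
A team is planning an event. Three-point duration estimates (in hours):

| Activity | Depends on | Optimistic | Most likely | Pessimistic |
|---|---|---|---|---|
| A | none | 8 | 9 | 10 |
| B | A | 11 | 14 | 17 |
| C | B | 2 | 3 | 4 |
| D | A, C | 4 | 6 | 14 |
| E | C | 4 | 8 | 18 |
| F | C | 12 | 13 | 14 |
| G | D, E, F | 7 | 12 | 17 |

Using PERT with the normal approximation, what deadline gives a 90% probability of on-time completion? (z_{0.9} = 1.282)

te_A = (8 + 4·9 + 10)/6 = 54/6 = 9; σ²_A = ((10−8)/6)² = 0.111
te_B = (11 + 4·14 + 17)/6 = 84/6 = 14; σ²_B = ((17−11)/6)² = 1.000
te_C = (2 + 4·3 + 4)/6 = 18/6 = 3; σ²_C = ((4−2)/6)² = 0.111
te_D = (4 + 4·6 + 14)/6 = 42/6 = 7; σ²_D = ((14−4)/6)² = 2.778
te_E = (4 + 4·8 + 18)/6 = 54/6 = 9; σ²_E = ((18−4)/6)² = 5.444
te_F = (12 + 4·13 + 14)/6 = 78/6 = 13; σ²_F = ((14−12)/6)² = 0.111
te_G = (7 + 4·12 + 17)/6 = 72/6 = 12; σ²_G = ((17−7)/6)² = 2.778

Forward pass:
ES_A = 0; EF_A = 9
ES_B = 9; EF_B = 9+14 = 23
ES_C = 23; EF_C = 23+3 = 26
ES_D = max(EF_A=9, EF_C=26) = 26; EF_D = 26+7 = 33
ES_E = 26; EF_E = 26+9 = 35
ES_F = 26; EF_F = 26+13 = 39
ES_G = max(EF_D=33, EF_E=35, EF_F=39) = 39; EF_G = 39+12 = 51
Expected project duration μ = 51 hours. Critical path: A → B → C → F → G.

Variance along critical path = 0.111 + 1.000 + 0.111 + 0.111 + 2.778 = 4.111; σ = 2.028 hours.
D = μ + z·σ = 51 + 1.282·2.028 = 53.6 hours

53.6 hours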